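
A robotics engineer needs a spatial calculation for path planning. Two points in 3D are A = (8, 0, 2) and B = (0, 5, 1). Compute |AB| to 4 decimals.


3D distance between two points
P1 = (8, 0, 2), P2 = (0, 5, 1)
Formula: d = sqrt((x2-x1)^2 + (y2-y1)^2 + (z2-z1)^2)
dx = 0 - 8 = -8
dy = 5 - 0 = 5
dz = 1 - 2 = -1
dx^2 + dy^2 + dz^2 = 64 + 25 + 1 = 90
d = sqrt(90)
d = 9.4868
9.4868 units


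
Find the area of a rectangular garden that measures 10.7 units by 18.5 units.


Shape: rectangle
Length l = 10.7 units, Width w = 18.5 units
Formula: A = l * w
A = 10.7 * 18.5
A = 197.95
197.95 units^2


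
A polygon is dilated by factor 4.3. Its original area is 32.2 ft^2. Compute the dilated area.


Linear scale factor k = 4.3
Original area = 32.2 ft^2
Rule: under a linear scaling by k, areas scale by k^2.
k^2 = 4.3^2 = 18.49
New area = 32.2 * 18.49
New area = 595.378
595.378 ft^2


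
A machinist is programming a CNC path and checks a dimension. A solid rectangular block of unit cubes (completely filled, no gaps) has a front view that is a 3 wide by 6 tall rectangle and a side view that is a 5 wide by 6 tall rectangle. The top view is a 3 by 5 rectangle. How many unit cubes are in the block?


Orthographic views of a solid rectangular block:
Front view 3 x 6 -> length = 3, height = 6
Side view 5 x 6 -> width = 5, height = 6 (consistent)
Top view 3 x 5 -> confirms length = 3, width = 5
The block is 3 x 5 x 6.
Total unit cubes = 3 * 5 * 6 = 90
90 unit cubes


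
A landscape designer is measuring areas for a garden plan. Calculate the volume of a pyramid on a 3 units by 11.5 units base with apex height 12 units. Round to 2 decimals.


Shape: rectangular pyramid
Base: 3 units x 11.5 units, Height h = 12 units
Formula: V = (1/3) * base_area * h
base_area = 3 * 11.5 = 34.5
base_area * h = 34.5 * 12 = 414
V = 414 / 3
V = 138
138 units^3


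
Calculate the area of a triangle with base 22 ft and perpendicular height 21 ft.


Shape: triangle
Base b = 22 ft, Height h = 21 ft
Formula: A = (1/2) * b * h
A = 0.5 * 22 * 21
A = 0.5 * 462
A = 231
231 ft^2


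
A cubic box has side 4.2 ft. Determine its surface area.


Shape: cube
Side s = 4.2 ft
A cube has 6 square faces.
Formula: SA = 6 * s^2
s^2 = 17.64
SA = 6 * 17.64
SA = 105.84
105.84 ft^2


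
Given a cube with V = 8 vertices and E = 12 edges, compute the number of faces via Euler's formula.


Polyhedron: cube
Euler's formula for convex polyhedra: V - E + F = 2
Given: V = 8 vertices and E = 12 edges
Solve for F:
F = 2 + E - V = 2 + 12 - 8 = 6
6 faces


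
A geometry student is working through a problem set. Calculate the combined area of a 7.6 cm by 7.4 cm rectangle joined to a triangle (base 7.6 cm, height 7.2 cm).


Composite shape: rectangle + triangle
Rectangle area = 7.6 * 7.4 = 56.24
Triangle area = 0.5 * 7.6 * 7.2 = 27.36
Total = 56.24 + 27.36
Total = 83.6
83.6 cm^2


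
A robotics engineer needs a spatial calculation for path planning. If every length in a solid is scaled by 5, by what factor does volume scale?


Linear scale factor k = 5
Rule: under a linear scaling by k, volumes scale by k^3.
k^3 = 5 * 5 * 5
k^3 = 25 * 5
k^3 = 125
Volume scales by a factor of 125.
125 (dimensionless)


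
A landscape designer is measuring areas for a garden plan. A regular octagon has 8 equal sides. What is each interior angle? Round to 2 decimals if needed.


Shape: regular octagon (8 sides)
Formula: interior angle = (n - 2) * 180 / n
(n - 2) = 6
(n - 2) * 180 = 1080
angle = 1080 / 8
angle = 135
135 degrees


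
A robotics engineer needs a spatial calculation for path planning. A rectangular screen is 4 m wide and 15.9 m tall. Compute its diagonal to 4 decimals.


Shape: rectangle (diagonal via Pythagoras)
Sides: 4 m and 15.9 m
Formula: d = sqrt(l^2 + w^2)
l^2 = 16, w^2 = 252.81
l^2 + w^2 = 268.81
d = sqrt(268.81)
d = 16.3954
16.3954 m


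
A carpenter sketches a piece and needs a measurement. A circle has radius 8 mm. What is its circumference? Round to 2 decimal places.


Shape: circle
Radius r = 8 mm
Formula: C = 2 * pi * r
C = 2 * pi * 8
C = 16 * pi
C = 50.27
50.27 mm


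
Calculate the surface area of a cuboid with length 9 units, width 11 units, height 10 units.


Shape: rectangular prism
l = 9 units, w = 11 units, h = 10 units
Formula: SA = 2(lw + lh + wh)
lw = 99, lh = 90, wh = 110
lw + lh + wh = 299
SA = 2 * 299
SA = 598
598 units^2


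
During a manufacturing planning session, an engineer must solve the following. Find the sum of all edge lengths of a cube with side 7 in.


Shape: cube
Side s = 7 in
A cube has 12 edges, all equal.
Formula: total edge length = 12 * s
Total = 12 * 7
Total = 84
84 in


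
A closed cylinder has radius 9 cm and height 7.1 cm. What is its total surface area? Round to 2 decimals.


Shape: closed cylinder
Radius r = 9 cm, Height h = 7.1 cm
Formula: SA = 2*pi*r^2 + 2*pi*r*h = 2*pi*r*(r + h)
r + h = 16.1
2 * r * (r + h) = 2 * 9 * 16.1 = 289.8
SA = 289.8 * pi
SA = 910.43
910.43 cm^2


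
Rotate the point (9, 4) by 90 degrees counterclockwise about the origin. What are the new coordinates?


Transformation: rotation about the origin
Original point: (9, 4)
Rule for 90 deg counterclockwise: (x, y) -> (-y, x)
Apply: (9, 4) -> (-4, 9)
(-4, 9)


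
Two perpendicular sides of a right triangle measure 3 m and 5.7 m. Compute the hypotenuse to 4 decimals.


Shape: right triangle
Legs a = 3 m, b = 5.7 m
Formula: c = sqrt(a^2 + b^2)
a^2 = 9, b^2 = 32.49
a^2 + b^2 = 41.49
c = sqrt(41.49)
c = 6.4413
6.4413 m


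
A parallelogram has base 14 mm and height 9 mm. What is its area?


Shape: parallelogram
Base b = 14 mm, Height h = 9 mm
Formula: A = b * h
A = 14 * 9
A = 126
126 mm^2


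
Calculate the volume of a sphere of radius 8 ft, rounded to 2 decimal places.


Shape: sphere
Radius r = 8 ft
Formula: V = (4/3) * pi * r^3
r^3 = 512
(4/3) * 512 = 682.666667
V = 682.666667 * pi
V = 2144.66
2144.66 ft^3


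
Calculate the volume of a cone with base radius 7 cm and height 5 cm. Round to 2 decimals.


Shape: cone
Radius r = 7 cm, Height h = 5 cm
Formula: V = (1/3) * pi * r^2 * h
r^2 = 49
pi * r^2 * h = pi * 49 * 5 = 245 * pi
V = 245 * pi / 3
V = 256.56
256.56 cm^3


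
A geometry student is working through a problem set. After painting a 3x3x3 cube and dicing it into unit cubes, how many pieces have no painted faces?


Large cube: 3 x 3 x 3, cut into unit cubes.
n = 3, so n - 2 = 1
Unpainted cubes form the interior (n - 2)^3 block.
(n - 2)^3 = 1^3 = 1
1 unit cubes


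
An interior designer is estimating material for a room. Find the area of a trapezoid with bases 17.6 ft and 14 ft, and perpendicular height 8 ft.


Shape: trapezoid
Parallel sides a = 17.6 ft, b = 14 ft; Height h = 8 ft
Formula: A = (a + b) * h / 2
a + b = 17.6 + 14 = 31.6
A = 31.6 * 8 / 2
A = 252.8 / 2
A = 126.4
126.4 ft^2


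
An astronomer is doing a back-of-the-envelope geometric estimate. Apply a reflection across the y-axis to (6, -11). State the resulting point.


Transformation: reflection
Original point: (6, -11)
Rule for reflection over the y-axis: (x, y) -> (-x, y)
Apply: (6, -11) -> (-6, -11)
(-6, -11)


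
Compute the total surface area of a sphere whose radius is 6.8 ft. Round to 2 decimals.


Shape: sphere
Radius r = 6.8 ft
Formula: SA = 4 * pi * r^2
r^2 = 46.24
SA = 4 * pi * 46.24
SA = 184.96 * pi
SA = 581.07
581.07 ft^2


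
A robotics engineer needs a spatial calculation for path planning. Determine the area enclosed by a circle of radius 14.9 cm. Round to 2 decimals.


Shape: circle
Radius r = 14.9 cm
Formula: A = pi * r^2
r^2 = 14.9^2 = 222.01
A = pi * 222.01
A = 697.46
697.46 cm^2


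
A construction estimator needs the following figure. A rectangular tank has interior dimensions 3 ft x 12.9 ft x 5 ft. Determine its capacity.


Shape: rectangular prism
l = 3 ft, w = 12.9 ft, h = 5 ft
Formula: V = l * w * h
V = 3 * 12.9 * 5
V = 38.7 * 5
V = 193.5
193.5 ft^3


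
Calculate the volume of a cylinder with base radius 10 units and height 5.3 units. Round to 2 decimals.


Shape: cylinder
Radius r = 10 units, Height h = 5.3 units
Formula: V = pi * r^2 * h
r^2 = 100
V = pi * 100 * 5.3
V = 530 * pi
V = 1665.04
1665.04 units^3


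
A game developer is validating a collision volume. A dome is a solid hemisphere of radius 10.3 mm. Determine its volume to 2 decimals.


Shape: hemisphere (half of a sphere)
Radius r = 10.3 mm
Formula: V = (1/2) * (4/3) * pi * r^3 = (2/3) * pi * r^3
r^3 = 1092.727
(2/3) * 1092.727 = 728.484667
V = 728.484667 * pi
V = 2288.6
2288.6 mm^3


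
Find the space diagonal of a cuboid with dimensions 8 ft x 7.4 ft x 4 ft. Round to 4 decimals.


Shape: rectangular box (space diagonal)
l = 8 ft, w = 7.4 ft, h = 4 ft
Visualize: the diagonal of the base, then a right triangle with that diagonal and the height.
Formula: d = sqrt(l^2 + w^2 + h^2)
l^2 + w^2 + h^2 = 64 + 54.76 + 16 = 134.76
d = sqrt(134.76)
d = 11.6086
11.6086 ft


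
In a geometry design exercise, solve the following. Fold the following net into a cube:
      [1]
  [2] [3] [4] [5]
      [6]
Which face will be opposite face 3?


Net: cross layout. Take square 3 as the base (bottom).
Fold the four squares in the horizontal row up around 3: 2 -> left, 4 -> right, 5 wraps to the top.
Fold 1 and 6 up from 3: 1 -> back, 6 -> front.
Opposite pairs are therefore: (1, 6), (2, 4), (3, 5).
Face 3 is opposite face 5.
face 5


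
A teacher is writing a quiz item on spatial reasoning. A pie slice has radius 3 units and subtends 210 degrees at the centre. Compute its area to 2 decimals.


Shape: circular sector
Radius r = 3 units, Angle = 210 degrees
Formula: A = (angle/360) * pi * r^2
r^2 = 9
Fraction of circle = 210/360
A = (210/360) * pi * 9
A = 5.25 * pi
A = 16.49
16.49 units^2


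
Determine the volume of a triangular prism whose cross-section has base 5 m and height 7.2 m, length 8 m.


Shape: triangular prism
Triangle base = 5 m, triangle height = 7.2 m, prism length L = 8 m
Formula: V = (1/2 * b * h_tri) * L
Cross-section area = 0.5 * 5 * 7.2 = 18
V = 18 * 8
V = 144
144 m^3


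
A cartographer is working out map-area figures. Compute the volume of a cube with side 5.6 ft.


Shape: cube
Side s = 5.6 ft
Formula: V = s^3
V = 5.6 * 5.6 * 5.6
V = 31.36 * 5.6
V = 175.616
175.616 ft^3


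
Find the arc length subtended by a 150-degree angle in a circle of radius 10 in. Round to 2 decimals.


Shape: circular arc
Radius r = 10 in, Angle = 150 degrees
Formula: L = (angle/360) * 2 * pi * r
2 * pi * r = 20 * pi
L = (150/360) * 20 * pi
L = 8.333333 * pi
L = 26.18
26.18 in


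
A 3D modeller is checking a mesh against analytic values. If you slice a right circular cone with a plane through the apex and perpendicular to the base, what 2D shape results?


Solid: right circular cone
Cutting plane: through the apex and perpendicular to the base
Visualize the intersection of the plane with the solid's surface.
The boundary of the cut region is a isosceles triangle.
isosceles triangle


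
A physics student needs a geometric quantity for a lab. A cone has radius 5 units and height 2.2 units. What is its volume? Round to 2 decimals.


Shape: cone
Radius r = 5 units, Height h = 2.2 units
Formula: V = (1/3) * pi * r^2 * h
r^2 = 25
pi * r^2 * h = pi * 25 * 2.2 = 55 * pi
V = 55 * pi / 3
V = 57.6
57.6 units^3


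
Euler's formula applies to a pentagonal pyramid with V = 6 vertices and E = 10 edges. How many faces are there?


Polyhedron: pentagonal pyramid
Euler's formula for convex polyhedra: V - E + F = 2
Given: V = 6 vertices and E = 10 edges
Solve for F:
F = 2 + E - V = 2 + 10 - 6 = 6
6 faces


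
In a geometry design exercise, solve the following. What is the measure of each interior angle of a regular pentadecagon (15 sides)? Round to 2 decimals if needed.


Shape: regular pentadecagon (15 sides)
Formula: interior angle = (n - 2) * 180 / n
(n - 2) = 13
(n - 2) * 180 = 2340
angle = 2340 / 15
angle = 156
156 degrees


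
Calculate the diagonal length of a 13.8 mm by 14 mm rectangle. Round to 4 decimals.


Shape: rectangle (diagonal via Pythagoras)
Sides: 13.8 mm and 14 mm
Formula: d = sqrt(l^2 + w^2)
l^2 = 190.44, w^2 = 196
l^2 + w^2 = 386.44
d = sqrt(386.44)
d = 19.6581
19.6581 mm


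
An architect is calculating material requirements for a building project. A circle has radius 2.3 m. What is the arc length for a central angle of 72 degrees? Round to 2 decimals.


Shape: circular arc
Radius r = 2.3 m, Angle = 72 degrees
Formula: L = (angle/360) * 2 * pi * r
2 * pi * r = 4.6 * pi
L = (72/360) * 4.6 * pi
L = 0.92 * pi
L = 2.89
2.89 m


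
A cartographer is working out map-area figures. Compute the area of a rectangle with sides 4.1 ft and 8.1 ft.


Shape: rectangle
Length l = 4.1 ft, Width w = 8.1 ft
Formula: A = l * w
A = 4.1 * 8.1
A = 33.21
33.21 ft^2


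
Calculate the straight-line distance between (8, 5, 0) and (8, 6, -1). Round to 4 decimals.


3D distance between two points
P1 = (8, 5, 0), P2 = (8, 6, -1)
Formula: d = sqrt((x2-x1)^2 + (y2-y1)^2 + (z2-z1)^2)
dx = 8 - 8 = 0
dy = 6 - 5 = 1
dz = -1 - 0 = -1
dx^2 + dy^2 + dz^2 = 0 + 1 + 1 = 2
d = sqrt(2)
d = 1.4142
1.4142 units


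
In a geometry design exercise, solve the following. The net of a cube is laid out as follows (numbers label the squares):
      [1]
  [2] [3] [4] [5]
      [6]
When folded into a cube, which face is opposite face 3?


Net: cross layout. Take square 3 as the base (bottom).
Fold the four squares in the horizontal row up around 3: 2 -> left, 4 -> right, 5 wraps to the top.
Fold 1 and 6 up from 3: 1 -> back, 6 -> front.
Opposite pairs are therefore: (1, 6), (2, 4), (3, 5).
Face 3 is opposite face 5.
face 5


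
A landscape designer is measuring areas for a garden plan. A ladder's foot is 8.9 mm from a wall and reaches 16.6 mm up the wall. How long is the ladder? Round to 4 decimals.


Shape: right triangle
Legs a = 8.9 mm, b = 16.6 mm
Formula: c = sqrt(a^2 + b^2)
a^2 = 79.21, b^2 = 275.56
a^2 + b^2 = 354.77
c = sqrt(354.77)
c = 18.8353
18.8353 mm


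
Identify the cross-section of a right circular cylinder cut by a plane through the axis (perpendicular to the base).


Solid: right circular cylinder
Cutting plane: through the axis (perpendicular to the base)
Visualize the intersection of the plane with the solid's surface.
The boundary of the cut region is a rectangle.
rectangle


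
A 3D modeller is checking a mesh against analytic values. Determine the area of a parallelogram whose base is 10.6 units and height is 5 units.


Shape: parallelogram
Base b = 10.6 units, Height h = 5 units
Formula: A = b * h
A = 10.6 * 5
A = 53
53 units^2


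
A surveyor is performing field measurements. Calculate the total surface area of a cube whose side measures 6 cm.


Shape: cube
Side s = 6 cm
A cube has 6 square faces.
Formula: SA = 6 * s^2
s^2 = 36
SA = 6 * 36
SA = 216
216 cm^2


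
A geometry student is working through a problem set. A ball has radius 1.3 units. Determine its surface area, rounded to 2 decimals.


Shape: sphere
Radius r = 1.3 units
Formula: SA = 4 * pi * r^2
r^2 = 1.69
SA = 4 * pi * 1.69
SA = 6.76 * pi
SA = 21.24
21.24 units^2


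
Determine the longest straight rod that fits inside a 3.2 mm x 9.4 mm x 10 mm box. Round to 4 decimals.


Shape: rectangular box (space diagonal)
l = 3.2 mm, w = 9.4 mm, h = 10 mm
Visualize: the diagonal of the base, then a right triangle with that diagonal and the height.
Formula: d = sqrt(l^2 + w^2 + h^2)
l^2 + w^2 + h^2 = 10.24 + 88.36 + 100 = 198.6
d = sqrt(198.6)
d = 14.0926
14.0926 mm


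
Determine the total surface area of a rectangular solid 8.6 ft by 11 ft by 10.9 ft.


Shape: rectangular prism
l = 8.6 ft, w = 11 ft, h = 10.9 ft
Formula: SA = 2(lw + lh + wh)
lw = 94.6, lh = 93.74, wh = 119.9
lw + lh + wh = 308.24
SA = 2 * 308.24
SA = 616.48
616.48 ft^2


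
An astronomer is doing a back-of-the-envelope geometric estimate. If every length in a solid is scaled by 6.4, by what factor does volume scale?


Linear scale factor k = 6.4
Rule: under a linear scaling by k, volumes scale by k^3.
k^3 = 6.4 * 6.4 * 6.4
k^3 = 40.96 * 6.4
k^3 = 262.144
Volume scales by a factor of 262.144.
262.144 (dimensionless)


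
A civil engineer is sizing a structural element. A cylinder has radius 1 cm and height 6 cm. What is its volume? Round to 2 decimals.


Shape: cylinder
Radius r = 1 cm, Height h = 6 cm
Formula: V = pi * r^2 * h
r^2 = 1
V = pi * 1 * 6
V = 6 * pi
V = 18.85
18.85 cm^3


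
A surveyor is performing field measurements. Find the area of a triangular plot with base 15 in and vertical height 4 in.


Shape: triangle
Base b = 15 in, Height h = 4 in
Formula: A = (1/2) * b * h
A = 0.5 * 15 * 4
A = 0.5 * 60
A = 30
30 in^2


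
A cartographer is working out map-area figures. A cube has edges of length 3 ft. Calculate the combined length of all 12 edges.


Shape: cube
Side s = 3 ft
A cube has 12 edges, all equal.
Formula: total edge length = 12 * s
Total = 12 * 3
Total = 36
36 ft


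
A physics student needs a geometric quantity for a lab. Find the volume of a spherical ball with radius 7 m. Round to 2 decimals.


Shape: sphere
Radius r = 7 m
Formula: V = (4/3) * pi * r^3
r^3 = 343
(4/3) * 343 = 457.333333
V = 457.333333 * pi
V = 1436.76
1436.76 m^3


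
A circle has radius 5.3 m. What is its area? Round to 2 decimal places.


Shape: circle
Radius r = 5.3 m
Formula: A = pi * r^2
r^2 = 5.3^2 = 28.09
A = pi * 28.09
A = 88.25
88.25 m^2


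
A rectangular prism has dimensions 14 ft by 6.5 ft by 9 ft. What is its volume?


Shape: rectangular prism
l = 14 ft, w = 6.5 ft, h = 9 ft
Formula: V = l * w * h
V = 14 * 6.5 * 9
V = 91 * 9
V = 819
819 ft^3


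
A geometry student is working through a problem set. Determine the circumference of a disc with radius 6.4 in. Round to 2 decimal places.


Shape: circle
Radius r = 6.4 in
Formula: C = 2 * pi * r
C = 2 * pi * 6.4
C = 12.8 * pi
C = 40.21
40.21 in


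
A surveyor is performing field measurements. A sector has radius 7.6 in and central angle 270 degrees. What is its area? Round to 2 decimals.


Shape: circular sector
Radius r = 7.6 in, Angle = 270 degrees
Formula: A = (angle/360) * pi * r^2
r^2 = 57.76
Fraction of circle = 270/360
A = (270/360) * pi * 57.76
A = 43.32 * pi
A = 136.09
136.09 in^2


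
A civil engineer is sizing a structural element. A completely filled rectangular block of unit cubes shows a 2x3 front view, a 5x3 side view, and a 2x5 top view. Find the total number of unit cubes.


Orthographic views of a solid rectangular block:
Front view 2 x 3 -> length = 2, height = 3
Side view 5 x 3 -> width = 5, height = 3 (consistent)
Top view 2 x 5 -> confirms length = 2, width = 5
The block is 2 x 5 x 3.
Total unit cubes = 2 * 5 * 3 = 30
30 unit cubes


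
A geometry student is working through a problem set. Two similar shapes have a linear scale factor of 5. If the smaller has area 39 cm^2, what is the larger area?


Linear scale factor k = 5
Original area = 39 cm^2
Rule: under a linear scaling by k, areas scale by k^2.
k^2 = 5^2 = 25
New area = 39 * 25
New area = 975
975 cm^2


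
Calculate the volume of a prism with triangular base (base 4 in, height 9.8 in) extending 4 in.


Shape: triangular prism
Triangle base = 4 in, triangle height = 9.8 in, prism length L = 4 in
Formula: V = (1/2 * b * h_tri) * L
Cross-section area = 0.5 * 4 * 9.8 = 19.6
V = 19.6 * 4
V = 78.4
78.4 in^3


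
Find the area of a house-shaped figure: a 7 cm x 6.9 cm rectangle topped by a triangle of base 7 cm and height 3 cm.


Composite shape: rectangle + triangle
Rectangle area = 7 * 6.9 = 48.3
Triangle area = 0.5 * 7 * 3 = 10.5
Total = 48.3 + 10.5
Total = 58.8
58.8 cm^2


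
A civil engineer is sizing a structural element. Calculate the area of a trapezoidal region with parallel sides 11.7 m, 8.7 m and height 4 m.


Shape: trapezoid
Parallel sides a = 11.7 m, b = 8.7 m; Height h = 4 m
Formula: A = (a + b) * h / 2
a + b = 11.7 + 8.7 = 20.4
A = 20.4 * 4 / 2
A = 81.6 / 2
A = 40.8
40.8 m^2


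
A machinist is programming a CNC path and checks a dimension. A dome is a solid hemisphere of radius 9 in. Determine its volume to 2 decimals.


Shape: hemisphere (half of a sphere)
Radius r = 9 in
Formula: V = (1/2) * (4/3) * pi * r^3 = (2/3) * pi * r^3
r^3 = 729
(2/3) * 729 = 486
V = 486 * pi
V = 1526.81
1526.81 in^3


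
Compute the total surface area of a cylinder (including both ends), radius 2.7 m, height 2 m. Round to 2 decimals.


Shape: closed cylinder
Radius r = 2.7 m, Height h = 2 m
Formula: SA = 2*pi*r^2 + 2*pi*r*h = 2*pi*r*(r + h)
r + h = 4.7
2 * r * (r + h) = 2 * 2.7 * 4.7 = 25.38
SA = 25.38 * pi
SA = 79.73
79.73 m^2


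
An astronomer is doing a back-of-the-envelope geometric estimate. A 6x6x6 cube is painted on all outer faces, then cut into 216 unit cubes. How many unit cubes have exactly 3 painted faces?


Large cube: 6 x 6 x 6, cut into unit cubes.
Cubes with 3 painted faces are at the corners. A cube always has 8 corners.
Count = 8
8 unit cubes


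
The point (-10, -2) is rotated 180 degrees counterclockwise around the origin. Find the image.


Transformation: rotation about the origin
Original point: (-10, -2)
Rule for 180 deg: (x, y) -> (-x, -y)
Apply: (-10, -2) -> (10, 2)
(10, 2)


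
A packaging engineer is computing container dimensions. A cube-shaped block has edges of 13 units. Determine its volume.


Shape: cube
Side s = 13 units
Formula: V = s^3
V = 13 * 13 * 13
V = 169 * 13
V = 2197
2197 units^3


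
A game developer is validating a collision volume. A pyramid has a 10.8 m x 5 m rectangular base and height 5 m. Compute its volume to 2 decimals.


Shape: rectangular pyramid
Base: 10.8 m x 5 m, Height h = 5 m
Formula: V = (1/3) * base_area * h
base_area = 10.8 * 5 = 54
base_area * h = 54 * 5 = 270
V = 270 / 3
V = 90
90 m^3


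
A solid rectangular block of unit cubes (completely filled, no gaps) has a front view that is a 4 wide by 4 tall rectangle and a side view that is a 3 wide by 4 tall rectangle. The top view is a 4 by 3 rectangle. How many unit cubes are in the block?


Orthographic views of a solid rectangular block:
Front view 4 x 4 -> length = 4, height = 4
Side view 3 x 4 -> width = 3, height = 4 (consistent)
Top view 4 x 3 -> confirms length = 4, width = 3
The block is 4 x 3 x 4.
Total unit cubes = 4 * 3 * 4 = 48
48 unit cubes


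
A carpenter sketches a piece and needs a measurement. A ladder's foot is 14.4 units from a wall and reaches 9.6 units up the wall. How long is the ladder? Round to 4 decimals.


Shape: right triangle
Legs a = 14.4 units, b = 9.6 units
Formula: c = sqrt(a^2 + b^2)
a^2 = 207.36, b^2 = 92.16
a^2 + b^2 = 299.52
c = sqrt(299.52)
c = 17.3066
17.3066 units


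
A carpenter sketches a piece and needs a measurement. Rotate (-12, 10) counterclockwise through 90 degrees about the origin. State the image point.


Transformation: rotation about the origin
Original point: (-12, 10)
Rule for 90 deg counterclockwise: (x, y) -> (-y, x)
Apply: (-12, 10) -> (-10, -12)
(-10, -12)


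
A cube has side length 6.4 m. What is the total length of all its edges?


Shape: cube
Side s = 6.4 m
A cube has 12 edges, all equal.
Formula: total edge length = 12 * s
Total = 12 * 6.4
Total = 76.8
76.8 m


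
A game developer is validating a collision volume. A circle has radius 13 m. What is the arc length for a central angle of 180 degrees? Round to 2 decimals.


Shape: circular arc
Radius r = 13 m, Angle = 180 degrees
Formula: L = (angle/360) * 2 * pi * r
2 * pi * r = 26 * pi
L = (180/360) * 26 * pi
L = 13 * pi
L = 40.84
40.84 m


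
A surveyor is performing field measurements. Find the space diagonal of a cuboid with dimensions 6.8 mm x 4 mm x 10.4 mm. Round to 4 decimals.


Shape: rectangular box (space diagonal)
l = 6.8 mm, w = 4 mm, h = 10.4 mm
Visualize: the diagonal of the base, then a right triangle with that diagonal and the height.
Formula: d = sqrt(l^2 + w^2 + h^2)
l^2 + w^2 + h^2 = 46.24 + 16 + 108.16 = 170.4
d = sqrt(170.4)
d = 13.0537
13.0537 mm


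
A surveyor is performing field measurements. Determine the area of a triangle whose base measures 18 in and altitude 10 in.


Shape: triangle
Base b = 18 in, Height h = 10 in
Formula: A = (1/2) * b * h
A = 0.5 * 18 * 10
A = 0.5 * 180
A = 90
90 in^2


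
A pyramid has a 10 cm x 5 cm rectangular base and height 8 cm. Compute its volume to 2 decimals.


Shape: rectangular pyramid
Base: 10 cm x 5 cm, Height h = 8 cm
Formula: V = (1/3) * base_area * h
base_area = 10 * 5 = 50
base_area * h = 50 * 8 = 400
V = 400 / 3
V = 133.33
133.33 cm^3


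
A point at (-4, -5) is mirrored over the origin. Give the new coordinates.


Transformation: reflection
Original point: (-4, -5)
Rule for reflection through the origin: (x, y) -> (-x, -y)
Apply: (-4, -5) -> (4, 5)
(4, 5)


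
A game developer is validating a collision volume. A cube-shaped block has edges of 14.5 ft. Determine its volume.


Shape: cube
Side s = 14.5 ft
Formula: V = s^3
V = 14.5 * 14.5 * 14.5
V = 210.25 * 14.5
V = 3048.625
3048.625 ft^3


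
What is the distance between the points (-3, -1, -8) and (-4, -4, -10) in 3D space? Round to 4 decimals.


3D distance between two points
P1 = (-3, -1, -8), P2 = (-4, -4, -10)
Formula: d = sqrt((x2-x1)^2 + (y2-y1)^2 + (z2-z1)^2)
dx = -4 - -3 = -1
dy = -4 - -1 = -3
dz = -10 - -8 = -2
dx^2 + dy^2 + dz^2 = 1 + 9 + 4 = 14
d = sqrt(14)
d = 3.7417
3.7417 units


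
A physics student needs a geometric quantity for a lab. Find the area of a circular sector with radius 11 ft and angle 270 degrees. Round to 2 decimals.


Shape: circular sector
Radius r = 11 ft, Angle = 270 degrees
Formula: A = (angle/360) * pi * r^2
r^2 = 121
Fraction of circle = 270/360
A = (270/360) * pi * 121
A = 90.75 * pi
A = 285.1
285.1 ft^2


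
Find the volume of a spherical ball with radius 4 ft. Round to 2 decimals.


Shape: sphere
Radius r = 4 ft
Formula: V = (4/3) * pi * r^3
r^3 = 64
(4/3) * 64 = 85.333333
V = 85.333333 * pi
V = 268.08
268.08 ft^3


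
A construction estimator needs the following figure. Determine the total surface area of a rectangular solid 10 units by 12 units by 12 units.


Shape: rectangular prism
l = 10 units, w = 12 units, h = 12 units
Formula: SA = 2(lw + lh + wh)
lw = 120, lh = 120, wh = 144
lw + lh + wh = 384
SA = 2 * 384
SA = 768
768 units^2


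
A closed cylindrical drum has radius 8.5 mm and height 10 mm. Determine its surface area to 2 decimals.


Shape: closed cylinder
Radius r = 8.5 mm, Height h = 10 mm
Formula: SA = 2*pi*r^2 + 2*pi*r*h = 2*pi*r*(r + h)
r + h = 18.5
2 * r * (r + h) = 2 * 8.5 * 18.5 = 314.5
SA = 314.5 * pi
SA = 988.03
988.03 mm^2


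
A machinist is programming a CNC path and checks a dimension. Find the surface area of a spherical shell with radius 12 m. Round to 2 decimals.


Shape: sphere
Radius r = 12 m
Formula: SA = 4 * pi * r^2
r^2 = 144
SA = 4 * pi * 144
SA = 576 * pi
SA = 1809.56
1809.56 m^2


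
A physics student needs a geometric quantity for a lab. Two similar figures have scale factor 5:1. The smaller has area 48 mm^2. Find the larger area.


Linear scale factor k = 5
Original area = 48 mm^2
Rule: under a linear scaling by k, areas scale by k^2.
k^2 = 5^2 = 25
New area = 48 * 25
New area = 1200
1200 mm^2


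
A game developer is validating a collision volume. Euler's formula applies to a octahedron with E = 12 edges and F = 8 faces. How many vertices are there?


Polyhedron: octahedron
Euler's formula for convex polyhedra: V - E + F = 2
Given: E = 12 edges and F = 8 faces
Solve for V:
V = 2 + E - F = 2 + 12 - 8 = 6
6 vertices


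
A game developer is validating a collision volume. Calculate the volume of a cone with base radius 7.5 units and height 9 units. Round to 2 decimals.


Shape: cone
Radius r = 7.5 units, Height h = 9 units
Formula: V = (1/3) * pi * r^2 * h
r^2 = 56.25
pi * r^2 * h = pi * 56.25 * 9 = 506.25 * pi
V = 506.25 * pi / 3
V = 530.14
530.14 units^3


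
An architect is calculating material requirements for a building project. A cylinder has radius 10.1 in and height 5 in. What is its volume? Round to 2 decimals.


Shape: cylinder
Radius r = 10.1 in, Height h = 5 in
Formula: V = pi * r^2 * h
r^2 = 102.01
V = pi * 102.01 * 5
V = 510.05 * pi
V = 1602.37
1602.37 in^3


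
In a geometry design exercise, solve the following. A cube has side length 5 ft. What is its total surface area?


Shape: cube
Side s = 5 ft
A cube has 6 square faces.
Formula: SA = 6 * s^2
s^2 = 25
SA = 6 * 25
SA = 150
150 ft^2


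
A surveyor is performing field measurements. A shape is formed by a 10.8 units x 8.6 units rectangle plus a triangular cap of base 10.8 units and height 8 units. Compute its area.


Composite shape: rectangle + triangle
Rectangle area = 10.8 * 8.6 = 92.88
Triangle area = 0.5 * 10.8 * 8 = 43.2
Total = 92.88 + 43.2
Total = 136.08
136.08 units^2


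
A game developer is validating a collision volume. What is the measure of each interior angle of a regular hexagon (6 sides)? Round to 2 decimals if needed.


Shape: regular hexagon (6 sides)
Formula: interior angle = (n - 2) * 180 / n
(n - 2) = 4
(n - 2) * 180 = 720
angle = 720 / 6
angle = 120
120 degrees


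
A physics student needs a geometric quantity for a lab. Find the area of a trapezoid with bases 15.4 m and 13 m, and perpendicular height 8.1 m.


Shape: trapezoid
Parallel sides a = 15.4 m, b = 13 m; Height h = 8.1 m
Formula: A = (a + b) * h / 2
a + b = 15.4 + 13 = 28.4
A = 28.4 * 8.1 / 2
A = 230.04 / 2
A = 115.02
115.02 m^2


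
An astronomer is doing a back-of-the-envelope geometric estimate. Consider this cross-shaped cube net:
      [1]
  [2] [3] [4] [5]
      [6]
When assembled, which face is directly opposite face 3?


Net: cross layout. Take square 3 as the base (bottom).
Fold the four squares in the horizontal row up around 3: 2 -> left, 4 -> right, 5 wraps to the top.
Fold 1 and 6 up from 3: 1 -> back, 6 -> front.
Opposite pairs are therefore: (1, 6), (2, 4), (3, 5).
Face 3 is opposite face 5.
face 5


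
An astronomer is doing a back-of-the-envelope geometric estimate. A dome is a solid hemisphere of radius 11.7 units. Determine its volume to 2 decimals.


Shape: hemisphere (half of a sphere)
Radius r = 11.7 units
Formula: V = (1/2) * (4/3) * pi * r^3 = (2/3) * pi * r^3
r^3 = 1601.613
(2/3) * 1601.613 = 1067.742
V = 1067.742 * pi
V = 3354.41
3354.41 units^3


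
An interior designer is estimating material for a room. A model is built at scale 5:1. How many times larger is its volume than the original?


Linear scale factor k = 5
Rule: under a linear scaling by k, volumes scale by k^3.
k^3 = 5 * 5 * 5
k^3 = 25 * 5
k^3 = 125
Volume scales by a factor of 125.
125 (dimensionless)


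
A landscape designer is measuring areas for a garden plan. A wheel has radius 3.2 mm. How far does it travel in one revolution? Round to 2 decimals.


Shape: circle
Radius r = 3.2 mm
Formula: C = 2 * pi * r
C = 2 * pi * 3.2
C = 6.4 * pi
C = 20.11
20.11 mm


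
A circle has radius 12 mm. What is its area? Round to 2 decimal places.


Shape: circle
Radius r = 12 mm
Formula: A = pi * r^2
r^2 = 12^2 = 144
A = pi * 144
A = 452.39
452.39 mm^2


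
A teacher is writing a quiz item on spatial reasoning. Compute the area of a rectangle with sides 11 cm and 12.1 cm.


Shape: rectangle
Length l = 11 cm, Width w = 12.1 cm
Formula: A = l * w
A = 11 * 12.1
A = 133.1
133.1 cm^2


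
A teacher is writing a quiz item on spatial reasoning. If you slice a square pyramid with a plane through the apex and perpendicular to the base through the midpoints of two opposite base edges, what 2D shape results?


Solid: square pyramid
Cutting plane: through the apex and perpendicular to the base through the midpoints of two opposite base edges
Visualize the intersection of the plane with the solid's surface.
The boundary of the cut region is a isosceles triangle.
isosceles triangle


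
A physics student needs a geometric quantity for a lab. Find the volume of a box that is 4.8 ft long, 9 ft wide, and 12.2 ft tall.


Shape: rectangular prism
l = 4.8 ft, w = 9 ft, h = 12.2 ft
Formula: V = l * w * h
V = 4.8 * 9 * 12.2
V = 43.2 * 12.2
V = 527.04
527.04 ft^3


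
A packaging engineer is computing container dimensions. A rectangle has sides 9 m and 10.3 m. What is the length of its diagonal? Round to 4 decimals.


Shape: rectangle (diagonal via Pythagoras)
Sides: 9 m and 10.3 m
Formula: d = sqrt(l^2 + w^2)
l^2 = 81, w^2 = 106.09
l^2 + w^2 = 187.09
d = sqrt(187.09)
d = 13.6781
13.6781 m


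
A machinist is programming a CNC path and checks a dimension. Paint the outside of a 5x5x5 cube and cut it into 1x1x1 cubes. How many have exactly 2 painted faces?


Large cube: 5 x 5 x 5, cut into unit cubes.
n = 5, so n - 2 = 3
Cubes with 2 painted faces lie along the edges, excluding corners.
A cube has 12 edges; each contributes (n - 2) = 3 such cubes.
Count = 12 * 3 = 36
36 unit cubes


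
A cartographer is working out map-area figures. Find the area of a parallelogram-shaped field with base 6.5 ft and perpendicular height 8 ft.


Shape: parallelogram
Base b = 6.5 ft, Height h = 8 ft
Formula: A = b * h
A = 6.5 * 8
A = 52
52 ft^2


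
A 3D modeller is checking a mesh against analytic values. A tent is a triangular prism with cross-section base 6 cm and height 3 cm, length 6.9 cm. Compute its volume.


Shape: triangular prism
Triangle base = 6 cm, triangle height = 3 cm, prism length L = 6.9 cm
Formula: V = (1/2 * b * h_tri) * L
Cross-section area = 0.5 * 6 * 3 = 9
V = 9 * 6.9
V = 62.1
62.1 cm^3


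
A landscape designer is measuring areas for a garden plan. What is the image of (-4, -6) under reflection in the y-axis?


Transformation: reflection
Original point: (-4, -6)
Rule for reflection over the y-axis: (x, y) -> (-x, y)
Apply: (-4, -6) -> (4, -6)
(4, -6)


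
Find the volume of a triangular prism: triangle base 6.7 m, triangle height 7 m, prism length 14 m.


Shape: triangular prism
Triangle base = 6.7 m, triangle height = 7 m, prism length L = 14 m
Formula: V = (1/2 * b * h_tri) * L
Cross-section area = 0.5 * 6.7 * 7 = 23.45
V = 23.45 * 14
V = 328.3
328.3 m^3


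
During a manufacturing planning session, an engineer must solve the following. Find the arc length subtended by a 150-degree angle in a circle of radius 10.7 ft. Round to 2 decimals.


Shape: circular arc
Radius r = 10.7 ft, Angle = 150 degrees
Formula: L = (angle/360) * 2 * pi * r
2 * pi * r = 21.4 * pi
L = (150/360) * 21.4 * pi
L = 8.916667 * pi
L = 28.01
28.01 ft


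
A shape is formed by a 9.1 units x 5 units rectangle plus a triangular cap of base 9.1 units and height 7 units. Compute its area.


Composite shape: rectangle + triangle
Rectangle area = 9.1 * 5 = 45.5
Triangle area = 0.5 * 9.1 * 7 = 31.85
Total = 45.5 + 31.85
Total = 77.35
77.35 units^2


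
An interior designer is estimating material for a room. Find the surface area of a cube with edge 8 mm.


Shape: cube
Side s = 8 mm
A cube has 6 square faces.
Formula: SA = 6 * s^2
s^2 = 64
SA = 6 * 64
SA = 384
384 mm^2


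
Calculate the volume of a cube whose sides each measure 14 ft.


Shape: cube
Side s = 14 ft
Formula: V = s^3
V = 14 * 14 * 14
V = 196 * 14
V = 2744
2744 ft^3


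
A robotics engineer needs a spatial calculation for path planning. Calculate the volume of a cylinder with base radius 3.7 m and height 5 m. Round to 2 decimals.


Shape: cylinder
Radius r = 3.7 m, Height h = 5 m
Formula: V = pi * r^2 * h
r^2 = 13.69
V = pi * 13.69 * 5
V = 68.45 * pi
V = 215.04
215.04 m^3


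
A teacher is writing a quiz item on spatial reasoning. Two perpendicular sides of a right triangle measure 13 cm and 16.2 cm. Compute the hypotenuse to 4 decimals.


Shape: right triangle
Legs a = 13 cm, b = 16.2 cm
Formula: c = sqrt(a^2 + b^2)
a^2 = 169, b^2 = 262.44
a^2 + b^2 = 431.44
c = sqrt(431.44)
c = 20.7711
20.7711 cm


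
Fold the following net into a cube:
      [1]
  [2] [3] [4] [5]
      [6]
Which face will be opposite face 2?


Net: cross layout. Take square 3 as the base (bottom).
Fold the four squares in the horizontal row up around 3: 2 -> left, 4 -> right, 5 wraps to the top.
Fold 1 and 6 up from 3: 1 -> back, 6 -> front.
Opposite pairs are therefore: (1, 6), (2, 4), (3, 5).
Face 2 is opposite face 4.
face 4


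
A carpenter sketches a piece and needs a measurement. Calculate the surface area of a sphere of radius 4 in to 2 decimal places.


Shape: sphere
Radius r = 4 in
Formula: SA = 4 * pi * r^2
r^2 = 16
SA = 4 * pi * 16
SA = 64 * pi
SA = 201.06
201.06 in^2


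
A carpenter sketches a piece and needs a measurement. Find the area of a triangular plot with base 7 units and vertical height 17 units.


Shape: triangle
Base b = 7 units, Height h = 17 units
Formula: A = (1/2) * b * h
A = 0.5 * 7 * 17
A = 0.5 * 119
A = 59.5
59.5 units^2


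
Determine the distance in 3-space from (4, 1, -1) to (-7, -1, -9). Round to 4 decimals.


3D distance between two points
P1 = (4, 1, -1), P2 = (-7, -1, -9)
Formula: d = sqrt((x2-x1)^2 + (y2-y1)^2 + (z2-z1)^2)
dx = -7 - 4 = -11
dy = -1 - 1 = -2
dz = -9 - -1 = -8
dx^2 + dy^2 + dz^2 = 121 + 4 + 64 = 189
d = sqrt(189)
d = 13.7477
13.7477 units


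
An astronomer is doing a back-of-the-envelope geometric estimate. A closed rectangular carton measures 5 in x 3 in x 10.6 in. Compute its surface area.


Shape: rectangular prism
l = 5 in, w = 3 in, h = 10.6 in
Formula: SA = 2(lw + lh + wh)
lw = 15, lh = 53, wh = 31.8
lw + lh + wh = 99.8
SA = 2 * 99.8
SA = 199.6
199.6 in^2


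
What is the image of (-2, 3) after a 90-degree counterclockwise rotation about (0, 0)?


Transformation: rotation about the origin
Original point: (-2, 3)
Rule for 90 deg counterclockwise: (x, y) -> (-y, x)
Apply: (-2, 3) -> (-3, -2)
(-3, -2)


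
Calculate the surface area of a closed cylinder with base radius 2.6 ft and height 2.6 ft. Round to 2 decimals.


Shape: closed cylinder
Radius r = 2.6 ft, Height h = 2.6 ft
Formula: SA = 2*pi*r^2 + 2*pi*r*h = 2*pi*r*(r + h)
r + h = 5.2
2 * r * (r + h) = 2 * 2.6 * 5.2 = 27.04
SA = 27.04 * pi
SA = 84.95
84.95 ft^2


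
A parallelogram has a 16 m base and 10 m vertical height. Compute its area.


Shape: parallelogram
Base b = 16 m, Height h = 10 m
Formula: A = b * h
A = 16 * 10
A = 160
160 m^2


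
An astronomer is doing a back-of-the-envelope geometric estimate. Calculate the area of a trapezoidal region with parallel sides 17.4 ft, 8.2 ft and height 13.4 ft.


Shape: trapezoid
Parallel sides a = 17.4 ft, b = 8.2 ft; Height h = 13.4 ft
Formula: A = (a + b) * h / 2
a + b = 17.4 + 8.2 = 25.6
A = 25.6 * 13.4 / 2
A = 343.04 / 2
A = 171.52
171.52 ft^2


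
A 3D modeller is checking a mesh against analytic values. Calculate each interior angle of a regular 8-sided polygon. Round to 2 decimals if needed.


Shape: regular octagon (8 sides)
Formula: interior angle = (n - 2) * 180 / n
(n - 2) = 6
(n - 2) * 180 = 1080
angle = 1080 / 8
angle = 135
135 degrees


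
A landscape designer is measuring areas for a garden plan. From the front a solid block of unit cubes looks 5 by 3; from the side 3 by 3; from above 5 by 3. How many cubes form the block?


Orthographic views of a solid rectangular block:
Front view 5 x 3 -> length = 5, height = 3
Side view 3 x 3 -> width = 3, height = 3 (consistent)
Top view 5 x 3 -> confirms length = 5, width = 3
The block is 5 x 3 x 3.
Total unit cubes = 5 * 3 * 3 = 45
45 unit cubes


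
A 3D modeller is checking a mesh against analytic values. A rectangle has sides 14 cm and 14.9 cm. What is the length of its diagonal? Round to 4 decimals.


Shape: rectangle (diagonal via Pythagoras)
Sides: 14 cm and 14.9 cm
Formula: d = sqrt(l^2 + w^2)
l^2 = 196, w^2 = 222.01
l^2 + w^2 = 418.01
d = sqrt(418.01)
d = 20.4453
20.4453 cm


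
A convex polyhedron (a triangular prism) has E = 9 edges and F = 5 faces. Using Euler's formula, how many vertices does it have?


Polyhedron: triangular prism
Euler's formula for convex polyhedra: V - E + F = 2
Given: E = 9 edges and F = 5 faces
Solve for V:
V = 2 + E - F = 2 + 9 - 5 = 6
6 vertices
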